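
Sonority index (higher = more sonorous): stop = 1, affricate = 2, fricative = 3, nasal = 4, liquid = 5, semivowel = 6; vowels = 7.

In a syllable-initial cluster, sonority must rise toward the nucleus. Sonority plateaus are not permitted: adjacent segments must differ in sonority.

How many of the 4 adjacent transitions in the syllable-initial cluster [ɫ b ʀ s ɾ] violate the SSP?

2

/ɫ/: liquid = 5.
/b/: stop = 1.
/ʀ/: liquid = 5.
/s/: fricative = 3.
/ɾ/: liquid = 5.
/ɫ/→/b/: 5→1 (does not rise) — violation.
/b/→/ʀ/: 1→5 (rises) — ok.
/ʀ/→/s/: 5→3 (does not rise) — violation.
/s/→/ɾ/: 3→5 (rises) — ok.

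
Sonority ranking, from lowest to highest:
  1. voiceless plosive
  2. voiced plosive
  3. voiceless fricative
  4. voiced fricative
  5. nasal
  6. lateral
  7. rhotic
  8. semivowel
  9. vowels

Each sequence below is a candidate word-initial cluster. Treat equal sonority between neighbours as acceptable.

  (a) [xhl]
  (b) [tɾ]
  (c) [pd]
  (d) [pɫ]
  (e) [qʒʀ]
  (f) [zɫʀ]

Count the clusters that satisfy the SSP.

6

(a) sonority 3-3-6: well-formed.
(b) sonority 1-7: well-formed.
(c) sonority 1-2: well-formed.
(d) sonority 1-6: well-formed.
(e) sonority 1-4-7: well-formed.
(f) sonority 4-6-7: well-formed.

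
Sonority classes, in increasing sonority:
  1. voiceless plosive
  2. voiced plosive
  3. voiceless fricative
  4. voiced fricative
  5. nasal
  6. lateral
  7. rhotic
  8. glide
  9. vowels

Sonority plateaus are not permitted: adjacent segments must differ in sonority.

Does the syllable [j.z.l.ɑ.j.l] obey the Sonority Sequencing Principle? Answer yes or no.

no

Onset: /j/ is a glide (sonority 8), /z/ is a voiced fricative (sonority 4), /l/ is a lateral (sonority 6); then the nucleus /ɑ/ (sonority 9).
Onset profile 8-4-6-9 — does not strictly rise throughout.
Coda: /j/ is a glide (sonority 8), /l/ is a lateral (sonority 6).
Coda profile 9-8-6 — falls from the nucleus.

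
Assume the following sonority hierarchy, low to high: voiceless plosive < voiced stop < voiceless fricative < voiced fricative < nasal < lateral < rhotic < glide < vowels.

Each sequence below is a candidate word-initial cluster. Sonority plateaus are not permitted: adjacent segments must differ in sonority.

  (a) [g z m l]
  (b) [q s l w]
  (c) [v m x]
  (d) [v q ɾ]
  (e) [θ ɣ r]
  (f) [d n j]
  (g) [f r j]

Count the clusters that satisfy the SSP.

(a) 2-4-5-6 → obeys
(b) 1-3-6-8 → obeys
(c) 4-5-3 → violates
(d) 4-1-7 → violates
(e) 3-4-7 → obeys
(f) 2-5-8 → obeys
(g) 3-7-8 → obeys

5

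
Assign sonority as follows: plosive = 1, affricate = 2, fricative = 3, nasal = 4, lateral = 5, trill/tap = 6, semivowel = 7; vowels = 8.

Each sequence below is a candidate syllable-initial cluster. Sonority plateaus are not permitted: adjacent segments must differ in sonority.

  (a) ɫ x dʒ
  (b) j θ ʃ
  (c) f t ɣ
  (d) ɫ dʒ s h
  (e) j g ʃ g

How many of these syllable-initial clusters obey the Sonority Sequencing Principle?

(a) 5-3-2 → violates
(b) 7-3-3 → violates
(c) 3-1-3 → violates
(d) 5-2-3-3 → violates
(e) 7-1-3-1 → violates

0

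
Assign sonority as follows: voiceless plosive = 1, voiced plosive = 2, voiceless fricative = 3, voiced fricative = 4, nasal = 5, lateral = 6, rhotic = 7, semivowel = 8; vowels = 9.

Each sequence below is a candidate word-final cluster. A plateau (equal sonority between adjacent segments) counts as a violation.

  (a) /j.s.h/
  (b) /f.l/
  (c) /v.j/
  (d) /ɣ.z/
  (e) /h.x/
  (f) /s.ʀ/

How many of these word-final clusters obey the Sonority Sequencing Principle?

0

(a) /j.s.h/: profile 8-3-3 — violates.
(b) /f.l/: profile 3-6 — violates.
(c) /v.j/: profile 4-8 — violates.
(d) /ɣ.z/: profile 4-4 — violates.
(e) /h.x/: profile 3-3 — violates.
(f) /s.ʀ/: profile 3-7 — violates.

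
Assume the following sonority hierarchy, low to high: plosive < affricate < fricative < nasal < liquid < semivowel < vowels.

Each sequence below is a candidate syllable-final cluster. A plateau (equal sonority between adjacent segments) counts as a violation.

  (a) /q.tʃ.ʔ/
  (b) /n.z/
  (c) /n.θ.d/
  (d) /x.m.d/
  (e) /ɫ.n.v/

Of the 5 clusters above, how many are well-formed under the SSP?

3

(a) 1-2-1 → violates
(b) 4-3 → obeys
(c) 4-3-1 → obeys
(d) 3-4-1 → violates
(e) 5-4-3 → obeys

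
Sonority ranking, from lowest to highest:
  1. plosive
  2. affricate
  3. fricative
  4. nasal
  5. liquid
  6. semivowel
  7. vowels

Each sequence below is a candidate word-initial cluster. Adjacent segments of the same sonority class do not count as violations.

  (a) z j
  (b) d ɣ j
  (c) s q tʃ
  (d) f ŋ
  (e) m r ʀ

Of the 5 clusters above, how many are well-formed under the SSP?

4

(a) sonority 3-6: well-formed.
(b) sonority 1-3-6: well-formed.
(c) sonority 3-1-2: ill-formed.
(d) sonority 3-4: well-formed.
(e) sonority 4-5-5: well-formed.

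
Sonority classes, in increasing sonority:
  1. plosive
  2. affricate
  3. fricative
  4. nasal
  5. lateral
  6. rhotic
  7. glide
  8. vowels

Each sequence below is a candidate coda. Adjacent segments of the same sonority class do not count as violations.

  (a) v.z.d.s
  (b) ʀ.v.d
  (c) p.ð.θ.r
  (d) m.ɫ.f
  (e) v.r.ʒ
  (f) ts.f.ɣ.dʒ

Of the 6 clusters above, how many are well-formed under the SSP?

(a) 3-3-1-3 → violates
(b) 6-3-1 → obeys
(c) 1-3-3-6 → violates
(d) 4-5-3 → violates
(e) 3-6-3 → violates
(f) 2-3-3-2 → violates

1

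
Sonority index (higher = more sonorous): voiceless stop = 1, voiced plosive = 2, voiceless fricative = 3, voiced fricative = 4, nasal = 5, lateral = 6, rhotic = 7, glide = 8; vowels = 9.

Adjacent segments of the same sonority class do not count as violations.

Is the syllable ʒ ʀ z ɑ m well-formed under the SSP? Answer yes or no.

no

Onset: /ʒ/ is a voiced fricative (sonority 4), /ʀ/ is a rhotic (sonority 7), /z/ is a voiced fricative (sonority 4); then the nucleus /ɑ/ (sonority 9).
Onset profile 4-7-4-9 — does not rise throughout.
Coda: /m/ is a nasal (sonority 5).
Coda profile 9-5 — falls from the nucleus.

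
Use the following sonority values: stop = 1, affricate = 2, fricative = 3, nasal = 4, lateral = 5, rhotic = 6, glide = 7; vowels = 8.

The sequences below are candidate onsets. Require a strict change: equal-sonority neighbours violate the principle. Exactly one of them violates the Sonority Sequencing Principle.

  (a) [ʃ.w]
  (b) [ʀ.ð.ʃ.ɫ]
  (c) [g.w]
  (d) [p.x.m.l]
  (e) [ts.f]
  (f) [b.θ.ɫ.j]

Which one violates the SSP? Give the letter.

b

(a) [ʃ.w]: profile 3-7 — obeys.
(b) [ʀ.ð.ʃ.ɫ]: profile 6-3-3-5 — violates.
(c) [g.w]: profile 1-7 — obeys.
(d) [p.x.m.l]: profile 1-3-4-5 — obeys.
(e) [ts.f]: profile 2-3 — obeys.
(f) [b.θ.ɫ.j]: profile 1-3-5-7 — obeys.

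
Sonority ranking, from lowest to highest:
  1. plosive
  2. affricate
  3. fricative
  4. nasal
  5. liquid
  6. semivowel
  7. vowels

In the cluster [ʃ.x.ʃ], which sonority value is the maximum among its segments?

3

/ʃ/ is a fricative (sonority 3).
/x/ is a fricative (sonority 3).
/ʃ/ is a fricative (sonority 3).
The maximum is 3.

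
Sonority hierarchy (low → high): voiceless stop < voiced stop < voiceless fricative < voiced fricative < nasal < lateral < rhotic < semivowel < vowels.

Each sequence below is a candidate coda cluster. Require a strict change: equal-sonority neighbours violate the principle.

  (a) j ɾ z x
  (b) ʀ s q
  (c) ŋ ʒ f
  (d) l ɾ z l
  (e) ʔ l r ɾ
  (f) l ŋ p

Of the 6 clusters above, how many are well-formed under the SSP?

(a) sonority 8-7-4-3: well-formed.
(b) sonority 7-3-1: well-formed.
(c) sonority 5-4-3: well-formed.
(d) sonority 6-7-4-6: ill-formed.
(e) sonority 1-6-7-7: ill-formed.
(f) sonority 6-5-1: well-formed.

4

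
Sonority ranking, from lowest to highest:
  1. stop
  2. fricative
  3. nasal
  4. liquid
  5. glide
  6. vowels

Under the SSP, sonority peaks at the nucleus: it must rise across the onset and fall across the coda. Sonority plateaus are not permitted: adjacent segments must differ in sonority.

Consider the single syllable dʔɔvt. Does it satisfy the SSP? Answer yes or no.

no

Onset: /d/ is a stop (sonority 1), /ʔ/ is a stop (sonority 1); then the nucleus /ɔ/ (sonority 6).
Onset profile 1-1-6 — does not strictly rise throughout.
Coda: /v/ is a fricative (sonority 2), /t/ is a stop (sonority 1).
Coda profile 6-2-1 — falls from the nucleus.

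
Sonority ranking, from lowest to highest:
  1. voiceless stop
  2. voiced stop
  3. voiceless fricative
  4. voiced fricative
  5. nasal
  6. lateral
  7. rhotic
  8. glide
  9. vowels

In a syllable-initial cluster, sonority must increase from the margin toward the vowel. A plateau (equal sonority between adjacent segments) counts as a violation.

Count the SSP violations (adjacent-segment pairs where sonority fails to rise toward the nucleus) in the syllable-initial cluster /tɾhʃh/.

3

/t/: voiceless stop = 1.
/ɾ/: rhotic = 7.
/h/: voiceless fricative = 3.
/ʃ/: voiceless fricative = 3.
/h/: voiceless fricative = 3.
/t/→/ɾ/: 1→7 (rises) — ok.
/ɾ/→/h/: 7→3 (does not rise) — violation.
/h/→/ʃ/: 3→3 (plateau) — violation.
/ʃ/→/h/: 3→3 (plateau) — violation.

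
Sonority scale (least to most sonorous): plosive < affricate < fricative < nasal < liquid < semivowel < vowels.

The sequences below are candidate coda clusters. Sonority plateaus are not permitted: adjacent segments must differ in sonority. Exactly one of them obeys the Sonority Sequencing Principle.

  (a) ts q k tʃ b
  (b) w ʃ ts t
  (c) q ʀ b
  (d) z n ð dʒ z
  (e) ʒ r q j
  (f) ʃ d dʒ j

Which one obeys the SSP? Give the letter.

b

(a) 2-1-1-2-1 → violates
(b) 6-3-2-1 → obeys
(c) 1-5-1 → violates
(d) 3-4-3-2-3 → violates
(e) 3-5-1-6 → violates
(f) 3-1-2-6 → violates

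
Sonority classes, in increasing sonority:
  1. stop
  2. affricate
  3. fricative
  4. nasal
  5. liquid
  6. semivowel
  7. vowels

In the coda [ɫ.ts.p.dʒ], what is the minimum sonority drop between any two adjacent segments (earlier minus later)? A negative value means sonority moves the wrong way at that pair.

/ɫ/ is a liquid (sonority 5).
/ts/ is an affricate (sonority 2).
/p/ is a stop (sonority 1).
/dʒ/ is an affricate (sonority 2).
/ɫ/→/ts/: change +3.
/ts/→/p/: change +1.
/p/→/dʒ/: change -1.
Minimum = -1.

-1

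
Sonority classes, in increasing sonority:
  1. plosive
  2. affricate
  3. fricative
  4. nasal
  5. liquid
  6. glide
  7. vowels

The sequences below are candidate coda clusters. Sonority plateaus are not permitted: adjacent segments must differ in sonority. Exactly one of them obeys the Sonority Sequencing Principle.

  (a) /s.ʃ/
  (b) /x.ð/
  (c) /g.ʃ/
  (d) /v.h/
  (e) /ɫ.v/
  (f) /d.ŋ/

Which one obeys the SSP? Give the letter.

e

(a) sonority 3-3: ill-formed.
(b) sonority 3-3: ill-formed.
(c) sonority 1-3: ill-formed.
(d) sonority 3-3: ill-formed.
(e) sonority 5-3: well-formed.
(f) sonority 1-4: ill-formed.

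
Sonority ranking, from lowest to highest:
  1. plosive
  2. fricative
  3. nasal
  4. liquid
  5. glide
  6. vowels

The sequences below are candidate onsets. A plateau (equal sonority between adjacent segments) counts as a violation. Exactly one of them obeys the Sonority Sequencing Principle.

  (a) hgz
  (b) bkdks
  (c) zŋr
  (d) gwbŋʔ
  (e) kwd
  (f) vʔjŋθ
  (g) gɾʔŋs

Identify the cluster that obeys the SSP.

(a) sonority 2-1-2: ill-formed.
(b) sonority 1-1-1-1-2: ill-formed.
(c) sonority 2-3-4: well-formed.
(d) sonority 1-5-1-3-1: ill-formed.
(e) sonority 1-5-1: ill-formed.
(f) sonority 2-1-5-3-2: ill-formed.
(g) sonority 1-4-1-3-2: ill-formed.

c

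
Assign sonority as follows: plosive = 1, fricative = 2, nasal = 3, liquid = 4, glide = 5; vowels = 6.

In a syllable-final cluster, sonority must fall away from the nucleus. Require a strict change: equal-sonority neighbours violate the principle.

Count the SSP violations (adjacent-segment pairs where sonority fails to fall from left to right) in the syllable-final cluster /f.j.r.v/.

/f/: fricative = 2.
/j/: glide = 5.
/r/: liquid = 4.
/v/: fricative = 2.
/f/→/j/: 2→5 (does not fall) — violation.
/j/→/r/: 5→4 (falls) — ok.
/r/→/v/: 4→2 (falls) — ok.

1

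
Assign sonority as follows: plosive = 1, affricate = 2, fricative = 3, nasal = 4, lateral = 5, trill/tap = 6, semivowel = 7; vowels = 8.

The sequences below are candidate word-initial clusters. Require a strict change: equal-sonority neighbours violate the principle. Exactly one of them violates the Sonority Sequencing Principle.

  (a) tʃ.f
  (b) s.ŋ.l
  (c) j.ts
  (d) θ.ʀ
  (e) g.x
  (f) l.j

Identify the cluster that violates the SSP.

(a) sonority 2-3: well-formed.
(b) sonority 3-4-5: well-formed.
(c) sonority 7-2: ill-formed.
(d) sonority 3-6: well-formed.
(e) sonority 1-3: well-formed.
(f) sonority 5-7: well-formed.

c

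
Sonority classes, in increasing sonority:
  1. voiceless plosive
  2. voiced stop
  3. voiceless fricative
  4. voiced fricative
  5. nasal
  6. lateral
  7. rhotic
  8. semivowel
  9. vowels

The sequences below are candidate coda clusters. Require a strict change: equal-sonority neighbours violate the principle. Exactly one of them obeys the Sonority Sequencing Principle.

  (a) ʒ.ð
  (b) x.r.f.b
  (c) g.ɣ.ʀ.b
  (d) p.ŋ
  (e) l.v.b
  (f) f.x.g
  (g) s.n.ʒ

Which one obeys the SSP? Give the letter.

e

(a) sonority 4-4: ill-formed.
(b) sonority 3-7-3-2: ill-formed.
(c) sonority 2-4-7-2: ill-formed.
(d) sonority 1-5: ill-formed.
(e) sonority 6-4-2: well-formed.
(f) sonority 3-3-2: ill-formed.
(g) sonority 3-5-4: ill-formed.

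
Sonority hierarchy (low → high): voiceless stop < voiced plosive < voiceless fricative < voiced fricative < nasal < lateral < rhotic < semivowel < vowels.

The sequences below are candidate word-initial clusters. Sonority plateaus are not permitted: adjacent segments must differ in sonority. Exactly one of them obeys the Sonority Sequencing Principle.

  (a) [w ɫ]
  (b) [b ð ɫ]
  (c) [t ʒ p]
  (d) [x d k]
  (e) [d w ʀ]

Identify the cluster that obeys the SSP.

(a) sonority 8-6: ill-formed.
(b) sonority 2-4-6: well-formed.
(c) sonority 1-4-1: ill-formed.
(d) sonority 3-2-1: ill-formed.
(e) sonority 2-8-7: ill-formed.

b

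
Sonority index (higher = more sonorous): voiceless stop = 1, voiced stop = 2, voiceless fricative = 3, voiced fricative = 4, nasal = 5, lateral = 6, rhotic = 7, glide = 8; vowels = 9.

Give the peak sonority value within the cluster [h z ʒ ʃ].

/h/: voiceless fricative = 3.
/z/: voiced fricative = 4.
/ʒ/: voiced fricative = 4.
/ʃ/: voiceless fricative = 3.
The maximum is 4.

4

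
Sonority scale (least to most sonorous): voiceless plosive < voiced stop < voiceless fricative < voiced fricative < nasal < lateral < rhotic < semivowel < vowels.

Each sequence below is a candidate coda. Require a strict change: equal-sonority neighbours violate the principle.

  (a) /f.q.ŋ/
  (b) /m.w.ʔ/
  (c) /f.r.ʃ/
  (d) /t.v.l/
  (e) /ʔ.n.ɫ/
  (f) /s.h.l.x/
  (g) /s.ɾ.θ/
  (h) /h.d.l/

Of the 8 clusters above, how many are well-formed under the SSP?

0

(a) 3-1-5 → violates
(b) 5-8-1 → violates
(c) 3-7-3 → violates
(d) 1-4-6 → violates
(e) 1-5-6 → violates
(f) 3-3-6-3 → violates
(g) 3-7-3 → violates
(h) 3-2-6 → violates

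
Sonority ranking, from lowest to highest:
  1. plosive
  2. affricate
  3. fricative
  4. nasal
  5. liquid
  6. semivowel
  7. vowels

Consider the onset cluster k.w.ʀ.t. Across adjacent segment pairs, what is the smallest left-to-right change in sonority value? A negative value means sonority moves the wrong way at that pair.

/k/ is a plosive (sonority 1).
/w/ is a semivowel (sonority 6).
/ʀ/ is a liquid (sonority 5).
/t/ is a plosive (sonority 1).
/k/→/w/: change +5.
/w/→/ʀ/: change -1.
/ʀ/→/t/: change -4.
Minimum = -4.

-4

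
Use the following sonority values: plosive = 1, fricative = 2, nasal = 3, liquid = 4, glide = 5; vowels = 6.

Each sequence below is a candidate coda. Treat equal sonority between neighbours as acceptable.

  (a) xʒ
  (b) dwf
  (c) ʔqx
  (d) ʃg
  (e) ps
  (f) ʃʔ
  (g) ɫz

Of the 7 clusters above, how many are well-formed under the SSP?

4

(a) sonority 2-2: well-formed.
(b) sonority 1-5-2: ill-formed.
(c) sonority 1-1-2: ill-formed.
(d) sonority 2-1: well-formed.
(e) sonority 1-2: ill-formed.
(f) sonority 2-1: well-formed.
(g) sonority 4-2: well-formed.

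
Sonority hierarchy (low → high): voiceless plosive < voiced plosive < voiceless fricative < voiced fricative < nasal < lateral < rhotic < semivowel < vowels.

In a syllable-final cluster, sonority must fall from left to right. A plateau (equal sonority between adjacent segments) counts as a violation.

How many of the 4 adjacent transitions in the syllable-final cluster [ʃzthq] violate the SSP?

/ʃ/ is a voiceless fricative (sonority 3).
/z/ is a voiced fricative (sonority 4).
/t/ is a voiceless plosive (sonority 1).
/h/ is a voiceless fricative (sonority 3).
/q/ is a voiceless plosive (sonority 1).
/ʃ/→/z/: 3→4 (does not fall) — violation.
/z/→/t/: 4→1 (falls) — ok.
/t/→/h/: 1→3 (does not fall) — violation.
/h/→/q/: 3→1 (falls) — ok.

2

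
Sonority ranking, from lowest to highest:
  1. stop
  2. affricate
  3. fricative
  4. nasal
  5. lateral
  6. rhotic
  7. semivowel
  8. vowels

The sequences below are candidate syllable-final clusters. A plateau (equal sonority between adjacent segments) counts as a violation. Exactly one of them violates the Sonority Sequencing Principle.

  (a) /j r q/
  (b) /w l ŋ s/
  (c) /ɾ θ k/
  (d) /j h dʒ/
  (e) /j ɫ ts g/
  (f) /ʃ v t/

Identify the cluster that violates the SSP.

(a) 7-6-1 → obeys
(b) 7-5-4-3 → obeys
(c) 6-3-1 → obeys
(d) 7-3-2 → obeys
(e) 7-5-2-1 → obeys
(f) 3-3-1 → violates

f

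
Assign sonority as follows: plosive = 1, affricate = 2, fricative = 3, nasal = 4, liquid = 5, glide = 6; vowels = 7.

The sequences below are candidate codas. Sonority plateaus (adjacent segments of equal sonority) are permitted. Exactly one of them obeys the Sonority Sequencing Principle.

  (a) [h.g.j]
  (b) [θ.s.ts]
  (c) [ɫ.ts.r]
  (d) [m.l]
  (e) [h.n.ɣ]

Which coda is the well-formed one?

b

(a) [h.g.j]: profile 3-1-6 — violates.
(b) [θ.s.ts]: profile 3-3-2 — obeys.
(c) [ɫ.ts.r]: profile 5-2-5 — violates.
(d) [m.l]: profile 4-5 — violates.
(e) [h.n.ɣ]: profile 3-4-3 — violates.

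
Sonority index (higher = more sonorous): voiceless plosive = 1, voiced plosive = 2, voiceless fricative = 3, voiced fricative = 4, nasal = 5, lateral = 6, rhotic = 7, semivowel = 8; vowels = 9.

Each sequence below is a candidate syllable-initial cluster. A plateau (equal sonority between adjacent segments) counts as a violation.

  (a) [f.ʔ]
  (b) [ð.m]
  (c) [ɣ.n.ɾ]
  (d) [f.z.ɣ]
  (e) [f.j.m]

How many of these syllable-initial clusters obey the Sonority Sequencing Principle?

2

(a) 3-1 → violates
(b) 4-5 → obeys
(c) 4-5-7 → obeys
(d) 3-4-4 → violates
(e) 3-8-5 → violates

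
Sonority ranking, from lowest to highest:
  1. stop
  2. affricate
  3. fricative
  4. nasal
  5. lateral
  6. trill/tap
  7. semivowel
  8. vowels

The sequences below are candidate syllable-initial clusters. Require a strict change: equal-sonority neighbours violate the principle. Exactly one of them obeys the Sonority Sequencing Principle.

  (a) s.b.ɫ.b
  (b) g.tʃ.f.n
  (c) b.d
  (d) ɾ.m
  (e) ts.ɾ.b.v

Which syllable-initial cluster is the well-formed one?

b

(a) 3-1-5-1 → violates
(b) 1-2-3-4 → obeys
(c) 1-1 → violates
(d) 6-4 → violates
(e) 2-6-1-3 → violates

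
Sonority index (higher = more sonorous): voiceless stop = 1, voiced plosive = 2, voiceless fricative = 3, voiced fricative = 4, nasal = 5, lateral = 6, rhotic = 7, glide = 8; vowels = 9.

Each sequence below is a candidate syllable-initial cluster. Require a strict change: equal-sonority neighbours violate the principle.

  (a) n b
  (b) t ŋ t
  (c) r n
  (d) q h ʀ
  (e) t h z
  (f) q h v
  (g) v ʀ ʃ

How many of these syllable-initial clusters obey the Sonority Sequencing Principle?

3

(a) sonority 5-2: ill-formed.
(b) sonority 1-5-1: ill-formed.
(c) sonority 7-5: ill-formed.
(d) sonority 1-3-7: well-formed.
(e) sonority 1-3-4: well-formed.
(f) sonority 1-3-4: well-formed.
(g) sonority 4-7-3: ill-formed.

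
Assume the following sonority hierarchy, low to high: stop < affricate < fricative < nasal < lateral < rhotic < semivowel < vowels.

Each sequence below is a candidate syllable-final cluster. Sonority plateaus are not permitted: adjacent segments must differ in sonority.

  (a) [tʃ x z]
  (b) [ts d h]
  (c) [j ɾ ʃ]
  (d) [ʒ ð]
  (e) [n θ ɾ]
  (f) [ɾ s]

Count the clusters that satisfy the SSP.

(a) [tʃ x z]: profile 2-3-3 — violates.
(b) [ts d h]: profile 2-1-3 — violates.
(c) [j ɾ ʃ]: profile 7-6-3 — obeys.
(d) [ʒ ð]: profile 3-3 — violates.
(e) [n θ ɾ]: profile 4-3-6 — violates.
(f) [ɾ s]: profile 6-3 — obeys.

2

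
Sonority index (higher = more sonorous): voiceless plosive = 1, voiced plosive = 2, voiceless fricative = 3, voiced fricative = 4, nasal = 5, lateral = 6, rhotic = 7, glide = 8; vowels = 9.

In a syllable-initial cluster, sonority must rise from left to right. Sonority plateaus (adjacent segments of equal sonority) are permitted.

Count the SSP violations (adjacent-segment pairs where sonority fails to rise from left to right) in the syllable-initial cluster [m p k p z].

/m/: nasal = 5.
/p/: voiceless plosive = 1.
/k/: voiceless plosive = 1.
/p/: voiceless plosive = 1.
/z/: voiced fricative = 4.
/m/→/p/: 5→1 (does not rise) — violation.
/p/→/k/: 1→1 (plateau, allowed) — ok.
/k/→/p/: 1→1 (plateau, allowed) — ok.
/p/→/z/: 1→4 (rises) — ok.

1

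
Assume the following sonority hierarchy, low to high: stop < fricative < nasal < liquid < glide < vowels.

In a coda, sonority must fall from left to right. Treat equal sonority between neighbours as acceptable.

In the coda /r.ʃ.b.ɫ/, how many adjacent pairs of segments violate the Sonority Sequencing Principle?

/r/ — liquid, sonority 4.
/ʃ/ — fricative, sonority 2.
/b/ — stop, sonority 1.
/ɫ/ — liquid, sonority 4.
/r/→/ʃ/: 4→2 (falls) — ok.
/ʃ/→/b/: 2→1 (falls) — ok.
/b/→/ɫ/: 1→4 (does not fall) — violation.

1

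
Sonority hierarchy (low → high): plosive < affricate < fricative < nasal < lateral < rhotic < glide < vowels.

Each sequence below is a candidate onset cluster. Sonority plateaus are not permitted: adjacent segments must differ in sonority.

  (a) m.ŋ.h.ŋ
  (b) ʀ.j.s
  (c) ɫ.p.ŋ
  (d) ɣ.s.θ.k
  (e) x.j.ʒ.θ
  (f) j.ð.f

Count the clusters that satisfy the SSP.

0

(a) m.ŋ.h.ŋ: profile 4-4-3-4 — violates.
(b) ʀ.j.s: profile 6-7-3 — violates.
(c) ɫ.p.ŋ: profile 5-1-4 — violates.
(d) ɣ.s.θ.k: profile 3-3-3-1 — violates.
(e) x.j.ʒ.θ: profile 3-7-3-3 — violates.
(f) j.ð.f: profile 7-3-3 — violates.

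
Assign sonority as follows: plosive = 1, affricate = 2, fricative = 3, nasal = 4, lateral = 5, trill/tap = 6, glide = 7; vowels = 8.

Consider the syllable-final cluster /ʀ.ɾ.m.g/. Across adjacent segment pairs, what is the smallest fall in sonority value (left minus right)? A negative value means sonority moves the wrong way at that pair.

/ʀ/: trill/tap = 6.
/ɾ/: trill/tap = 6.
/m/: nasal = 4.
/g/: plosive = 1.
/ʀ/→/ɾ/: change +0.
/ɾ/→/m/: change +2.
/m/→/g/: change +3.
Minimum = 0.

0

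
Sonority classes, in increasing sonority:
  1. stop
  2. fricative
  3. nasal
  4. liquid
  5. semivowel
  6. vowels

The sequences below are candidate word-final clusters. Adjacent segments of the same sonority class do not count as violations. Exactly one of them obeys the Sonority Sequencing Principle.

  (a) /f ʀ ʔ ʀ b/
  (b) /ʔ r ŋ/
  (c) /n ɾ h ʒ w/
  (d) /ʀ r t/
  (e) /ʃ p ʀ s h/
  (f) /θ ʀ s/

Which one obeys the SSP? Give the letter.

d

(a) /f ʀ ʔ ʀ b/: profile 2-4-1-4-1 — violates.
(b) /ʔ r ŋ/: profile 1-4-3 — violates.
(c) /n ɾ h ʒ w/: profile 3-4-2-2-5 — violates.
(d) /ʀ r t/: profile 4-4-1 — obeys.
(e) /ʃ p ʀ s h/: profile 2-1-4-2-2 — violates.
(f) /θ ʀ s/: profile 2-4-2 — violates.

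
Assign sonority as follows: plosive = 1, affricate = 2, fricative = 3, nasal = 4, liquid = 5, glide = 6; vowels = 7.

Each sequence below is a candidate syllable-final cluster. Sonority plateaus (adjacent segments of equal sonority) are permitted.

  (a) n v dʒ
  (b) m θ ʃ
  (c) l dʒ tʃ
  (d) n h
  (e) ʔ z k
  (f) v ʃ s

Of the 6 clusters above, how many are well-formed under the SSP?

(a) sonority 4-3-2: well-formed.
(b) sonority 4-3-3: well-formed.
(c) sonority 5-2-2: well-formed.
(d) sonority 4-3: well-formed.
(e) sonority 1-3-1: ill-formed.
(f) sonority 3-3-3: well-formed.

5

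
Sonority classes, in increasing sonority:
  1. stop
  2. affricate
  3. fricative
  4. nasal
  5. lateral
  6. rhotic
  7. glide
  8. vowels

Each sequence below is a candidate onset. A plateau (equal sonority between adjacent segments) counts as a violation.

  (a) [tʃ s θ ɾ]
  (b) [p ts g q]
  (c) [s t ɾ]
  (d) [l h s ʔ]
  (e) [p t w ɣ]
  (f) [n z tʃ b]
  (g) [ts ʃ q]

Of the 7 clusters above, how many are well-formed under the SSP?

0

(a) [tʃ s θ ɾ]: profile 2-3-3-6 — violates.
(b) [p ts g q]: profile 1-2-1-1 — violates.
(c) [s t ɾ]: profile 3-1-6 — violates.
(d) [l h s ʔ]: profile 5-3-3-1 — violates.
(e) [p t w ɣ]: profile 1-1-7-3 — violates.
(f) [n z tʃ b]: profile 4-3-2-1 — violates.
(g) [ts ʃ q]: profile 2-3-1 — violates.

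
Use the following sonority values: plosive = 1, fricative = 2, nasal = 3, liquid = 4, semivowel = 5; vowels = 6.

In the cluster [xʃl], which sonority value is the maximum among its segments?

4

/x/ is a fricative (sonority 2).
/ʃ/ is a fricative (sonority 2).
/l/ is a liquid (sonority 4).
The maximum is 4.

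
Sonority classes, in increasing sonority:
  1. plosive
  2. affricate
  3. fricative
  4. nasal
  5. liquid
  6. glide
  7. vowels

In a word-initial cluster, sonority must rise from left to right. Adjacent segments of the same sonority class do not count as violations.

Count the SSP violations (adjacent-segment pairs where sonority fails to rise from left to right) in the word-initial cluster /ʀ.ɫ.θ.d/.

2

/ʀ/ is a liquid (sonority 5).
/ɫ/ is a liquid (sonority 5).
/θ/ is a fricative (sonority 3).
/d/ is a plosive (sonority 1).
/ʀ/→/ɫ/: 5→5 (plateau, allowed) — ok.
/ɫ/→/θ/: 5→3 (does not rise) — violation.
/θ/→/d/: 3→1 (does not rise) — violation.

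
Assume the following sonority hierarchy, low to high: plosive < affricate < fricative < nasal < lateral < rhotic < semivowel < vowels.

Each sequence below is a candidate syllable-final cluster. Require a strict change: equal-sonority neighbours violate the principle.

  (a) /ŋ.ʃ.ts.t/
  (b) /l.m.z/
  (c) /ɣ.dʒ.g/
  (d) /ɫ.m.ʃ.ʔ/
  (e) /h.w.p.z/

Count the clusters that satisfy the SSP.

4

(a) sonority 4-3-2-1: well-formed.
(b) sonority 5-4-3: well-formed.
(c) sonority 3-2-1: well-formed.
(d) sonority 5-4-3-1: well-formed.
(e) sonority 3-7-1-3: ill-formed.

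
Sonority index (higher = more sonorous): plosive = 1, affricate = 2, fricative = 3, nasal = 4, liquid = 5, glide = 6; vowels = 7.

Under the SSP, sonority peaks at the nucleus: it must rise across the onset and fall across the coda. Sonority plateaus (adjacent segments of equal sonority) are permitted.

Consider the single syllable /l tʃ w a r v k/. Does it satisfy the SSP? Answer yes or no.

no

Onset: /l/ is a liquid (sonority 5), /tʃ/ is an affricate (sonority 2), /w/ is a glide (sonority 6); then the nucleus /a/ (sonority 7).
Onset profile 5-2-6-7 — does not rise throughout.
Coda: /r/ is a liquid (sonority 5), /v/ is a fricative (sonority 3), /k/ is a plosive (sonority 1).
Coda profile 7-5-3-1 — falls from the nucleus.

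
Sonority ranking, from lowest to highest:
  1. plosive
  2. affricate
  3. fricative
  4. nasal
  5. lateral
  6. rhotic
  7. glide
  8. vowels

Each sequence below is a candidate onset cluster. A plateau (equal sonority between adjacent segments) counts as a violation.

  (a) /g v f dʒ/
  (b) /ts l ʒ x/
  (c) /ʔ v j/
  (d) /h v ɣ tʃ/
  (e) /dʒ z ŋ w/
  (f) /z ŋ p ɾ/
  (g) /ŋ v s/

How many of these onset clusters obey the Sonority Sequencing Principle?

(a) 1-3-3-2 → violates
(b) 2-5-3-3 → violates
(c) 1-3-7 → obeys
(d) 3-3-3-2 → violates
(e) 2-3-4-7 → obeys
(f) 3-4-1-6 → violates
(g) 4-3-3 → violates

2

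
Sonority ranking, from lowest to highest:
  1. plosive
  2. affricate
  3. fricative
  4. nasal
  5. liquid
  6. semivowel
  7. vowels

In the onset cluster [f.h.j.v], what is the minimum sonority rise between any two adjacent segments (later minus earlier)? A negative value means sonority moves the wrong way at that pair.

/f/ is a fricative (sonority 3).
/h/ is a fricative (sonority 3).
/j/ is a semivowel (sonority 6).
/v/ is a fricative (sonority 3).
/f/→/h/: change +0.
/h/→/j/: change +3.
/j/→/v/: change -3.
Minimum = -3.

-3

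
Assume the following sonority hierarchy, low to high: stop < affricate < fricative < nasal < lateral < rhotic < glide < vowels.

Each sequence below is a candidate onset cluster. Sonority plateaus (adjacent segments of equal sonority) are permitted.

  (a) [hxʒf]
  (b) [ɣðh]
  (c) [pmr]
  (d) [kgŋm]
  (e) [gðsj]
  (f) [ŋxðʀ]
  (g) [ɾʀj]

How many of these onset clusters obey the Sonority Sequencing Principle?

(a) [hxʒf]: profile 3-3-3-3 — obeys.
(b) [ɣðh]: profile 3-3-3 — obeys.
(c) [pmr]: profile 1-4-6 — obeys.
(d) [kgŋm]: profile 1-1-4-4 — obeys.
(e) [gðsj]: profile 1-3-3-7 — obeys.
(f) [ŋxðʀ]: profile 4-3-3-6 — violates.
(g) [ɾʀj]: profile 6-6-7 — obeys.

6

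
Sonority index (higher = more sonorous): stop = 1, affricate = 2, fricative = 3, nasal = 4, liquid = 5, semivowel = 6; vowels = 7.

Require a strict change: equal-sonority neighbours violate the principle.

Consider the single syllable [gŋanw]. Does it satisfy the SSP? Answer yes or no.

no

Onset: /g/ is a stop (sonority 1), /ŋ/ is a nasal (sonority 4); then the nucleus /a/ (sonority 7).
Onset profile 1-4-7 — rises to the nucleus.
Coda: /n/ is a nasal (sonority 4), /w/ is a semivowel (sonority 6).
Coda profile 7-4-6 — does not strictly fall throughout.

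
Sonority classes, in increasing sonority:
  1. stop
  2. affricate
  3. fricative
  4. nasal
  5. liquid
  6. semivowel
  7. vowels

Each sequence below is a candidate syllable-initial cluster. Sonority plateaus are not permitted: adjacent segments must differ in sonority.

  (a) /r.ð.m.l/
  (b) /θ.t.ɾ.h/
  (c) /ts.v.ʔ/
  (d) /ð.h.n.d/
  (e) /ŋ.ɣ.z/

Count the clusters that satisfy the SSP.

(a) 5-3-4-5 → violates
(b) 3-1-5-3 → violates
(c) 2-3-1 → violates
(d) 3-3-4-1 → violates
(e) 4-3-3 → violates

0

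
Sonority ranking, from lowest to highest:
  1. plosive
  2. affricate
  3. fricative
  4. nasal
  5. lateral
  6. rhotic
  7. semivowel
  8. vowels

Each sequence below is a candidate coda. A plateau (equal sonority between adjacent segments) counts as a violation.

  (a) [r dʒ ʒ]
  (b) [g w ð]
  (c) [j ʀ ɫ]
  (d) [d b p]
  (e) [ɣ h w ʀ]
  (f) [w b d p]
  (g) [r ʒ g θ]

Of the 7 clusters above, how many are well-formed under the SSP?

1

(a) [r dʒ ʒ]: profile 6-2-3 — violates.
(b) [g w ð]: profile 1-7-3 — violates.
(c) [j ʀ ɫ]: profile 7-6-5 — obeys.
(d) [d b p]: profile 1-1-1 — violates.
(e) [ɣ h w ʀ]: profile 3-3-7-6 — violates.
(f) [w b d p]: profile 7-1-1-1 — violates.
(g) [r ʒ g θ]: profile 6-3-1-3 — violates.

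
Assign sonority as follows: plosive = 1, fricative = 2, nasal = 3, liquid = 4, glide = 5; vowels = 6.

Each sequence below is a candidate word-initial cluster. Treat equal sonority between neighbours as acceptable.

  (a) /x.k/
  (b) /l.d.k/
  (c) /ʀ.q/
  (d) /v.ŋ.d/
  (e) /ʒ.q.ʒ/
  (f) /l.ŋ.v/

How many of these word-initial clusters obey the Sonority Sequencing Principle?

0

(a) /x.k/: profile 2-1 — violates.
(b) /l.d.k/: profile 4-1-1 — violates.
(c) /ʀ.q/: profile 4-1 — violates.
(d) /v.ŋ.d/: profile 2-3-1 — violates.
(e) /ʒ.q.ʒ/: profile 2-1-2 — violates.
(f) /l.ŋ.v/: profile 4-3-2 — violates.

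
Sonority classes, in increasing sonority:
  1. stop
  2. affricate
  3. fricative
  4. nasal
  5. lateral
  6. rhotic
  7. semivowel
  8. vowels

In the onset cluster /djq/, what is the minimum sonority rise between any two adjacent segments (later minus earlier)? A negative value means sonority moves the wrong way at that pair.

/d/ is a stop (sonority 1).
/j/ is a semivowel (sonority 7).
/q/ is a stop (sonority 1).
/d/→/j/: change +6.
/j/→/q/: change -6.
Minimum = -6.

-6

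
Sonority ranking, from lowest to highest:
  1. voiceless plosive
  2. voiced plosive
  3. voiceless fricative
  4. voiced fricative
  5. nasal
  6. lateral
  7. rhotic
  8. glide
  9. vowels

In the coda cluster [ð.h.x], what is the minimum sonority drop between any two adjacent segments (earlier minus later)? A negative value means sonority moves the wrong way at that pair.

/ð/ is a voiced fricative (sonority 4).
/h/ is a voiceless fricative (sonority 3).
/x/ is a voiceless fricative (sonority 3).
/ð/→/h/: change +1.
/h/→/x/: change +0.
Minimum = 0.

0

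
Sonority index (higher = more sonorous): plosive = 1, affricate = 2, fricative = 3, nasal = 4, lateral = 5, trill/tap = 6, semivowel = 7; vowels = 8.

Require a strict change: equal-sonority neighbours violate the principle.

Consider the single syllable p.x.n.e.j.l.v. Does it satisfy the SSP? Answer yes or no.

Onset: /p/ is a plosive (sonority 1), /x/ is a fricative (sonority 3), /n/ is a nasal (sonority 4); then the nucleus /e/ (sonority 8).
Onset profile 1-3-4-8 — rises to the nucleus.
Coda: /j/ is a semivowel (sonority 7), /l/ is a lateral (sonority 5), /v/ is a fricative (sonority 3).
Coda profile 8-7-5-3 — falls from the nucleus.

yes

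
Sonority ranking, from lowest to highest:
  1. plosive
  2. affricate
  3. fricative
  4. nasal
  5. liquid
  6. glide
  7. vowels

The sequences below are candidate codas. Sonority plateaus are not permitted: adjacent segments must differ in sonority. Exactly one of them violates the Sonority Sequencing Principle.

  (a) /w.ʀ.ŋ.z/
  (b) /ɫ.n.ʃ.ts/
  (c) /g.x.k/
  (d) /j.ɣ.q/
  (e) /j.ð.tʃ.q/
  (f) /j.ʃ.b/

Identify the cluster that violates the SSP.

c

(a) sonority 6-5-4-3: well-formed.
(b) sonority 5-4-3-2: well-formed.
(c) sonority 1-3-1: ill-formed.
(d) sonority 6-3-1: well-formed.
(e) sonority 6-3-2-1: well-formed.
(f) sonority 6-3-1: well-formed.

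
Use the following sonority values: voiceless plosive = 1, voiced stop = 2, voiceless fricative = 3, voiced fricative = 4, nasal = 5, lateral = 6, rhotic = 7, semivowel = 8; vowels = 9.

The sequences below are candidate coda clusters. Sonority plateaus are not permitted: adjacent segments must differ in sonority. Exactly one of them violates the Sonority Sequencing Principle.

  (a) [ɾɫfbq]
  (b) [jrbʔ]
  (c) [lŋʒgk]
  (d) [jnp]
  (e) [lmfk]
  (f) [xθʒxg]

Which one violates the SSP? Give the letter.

f

(a) sonority 7-6-3-2-1: well-formed.
(b) sonority 8-7-2-1: well-formed.
(c) sonority 6-5-4-2-1: well-formed.
(d) sonority 8-5-1: well-formed.
(e) sonority 6-5-3-1: well-formed.
(f) sonority 3-3-4-3-2: ill-formed.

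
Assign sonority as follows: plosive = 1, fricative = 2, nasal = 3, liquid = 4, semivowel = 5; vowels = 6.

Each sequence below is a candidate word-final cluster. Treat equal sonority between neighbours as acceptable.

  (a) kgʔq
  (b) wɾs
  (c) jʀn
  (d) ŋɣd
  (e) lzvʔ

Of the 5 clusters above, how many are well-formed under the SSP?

5

(a) kgʔq: profile 1-1-1-1 — obeys.
(b) wɾs: profile 5-4-2 — obeys.
(c) jʀn: profile 5-4-3 — obeys.
(d) ŋɣd: profile 3-2-1 — obeys.
(e) lzvʔ: profile 4-2-2-1 — obeys.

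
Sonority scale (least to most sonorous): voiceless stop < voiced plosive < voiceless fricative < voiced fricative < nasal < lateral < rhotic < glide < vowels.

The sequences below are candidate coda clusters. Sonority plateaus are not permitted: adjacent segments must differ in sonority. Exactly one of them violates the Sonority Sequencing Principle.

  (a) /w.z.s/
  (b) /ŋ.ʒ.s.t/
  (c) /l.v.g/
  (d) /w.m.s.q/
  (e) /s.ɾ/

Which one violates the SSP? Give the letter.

(a) sonority 8-4-3: well-formed.
(b) sonority 5-4-3-1: well-formed.
(c) sonority 6-4-2: well-formed.
(d) sonority 8-5-3-1: well-formed.
(e) sonority 3-7: ill-formed.

e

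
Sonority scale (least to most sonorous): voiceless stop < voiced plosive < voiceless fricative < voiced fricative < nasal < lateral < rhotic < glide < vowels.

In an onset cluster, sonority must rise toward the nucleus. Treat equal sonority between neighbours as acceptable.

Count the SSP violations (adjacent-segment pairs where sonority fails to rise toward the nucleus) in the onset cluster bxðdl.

1

/b/ — voiced plosive, sonority 2.
/x/ — voiceless fricative, sonority 3.
/ð/ — voiced fricative, sonority 4.
/d/ — voiced plosive, sonority 2.
/l/ — lateral, sonority 6.
/b/→/x/: 2→3 (rises) — ok.
/x/→/ð/: 3→4 (rises) — ok.
/ð/→/d/: 4→2 (does not rise) — violation.
/d/→/l/: 2→6 (rises) — ok.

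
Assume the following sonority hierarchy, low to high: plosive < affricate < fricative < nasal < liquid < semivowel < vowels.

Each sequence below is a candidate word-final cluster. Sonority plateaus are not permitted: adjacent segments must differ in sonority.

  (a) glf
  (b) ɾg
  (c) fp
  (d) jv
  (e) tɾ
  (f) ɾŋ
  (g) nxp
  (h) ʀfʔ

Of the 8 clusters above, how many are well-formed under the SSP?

(a) glf: profile 1-5-3 — violates.
(b) ɾg: profile 5-1 — obeys.
(c) fp: profile 3-1 — obeys.
(d) jv: profile 6-3 — obeys.
(e) tɾ: profile 1-5 — violates.
(f) ɾŋ: profile 5-4 — obeys.
(g) nxp: profile 4-3-1 — obeys.
(h) ʀfʔ: profile 5-3-1 — obeys.

6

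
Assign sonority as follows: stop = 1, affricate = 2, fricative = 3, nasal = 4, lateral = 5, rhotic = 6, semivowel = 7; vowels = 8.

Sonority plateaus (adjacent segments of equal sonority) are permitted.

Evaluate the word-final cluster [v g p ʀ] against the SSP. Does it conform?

/v/ — fricative, sonority 3.
/g/ — stop, sonority 1.
/p/ — stop, sonority 1.
/ʀ/ — rhotic, sonority 6.
The profile is 3-1-1-6. Between /p/ (1) and /ʀ/ (6) sonority does not fall, so the cluster violates the SSP.

no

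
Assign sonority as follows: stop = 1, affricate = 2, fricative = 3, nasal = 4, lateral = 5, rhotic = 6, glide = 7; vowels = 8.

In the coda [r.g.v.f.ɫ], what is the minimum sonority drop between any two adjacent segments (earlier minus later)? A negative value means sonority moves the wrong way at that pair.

/r/ is a rhotic (sonority 6).
/g/ is a stop (sonority 1).
/v/ is a fricative (sonority 3).
/f/ is a fricative (sonority 3).
/ɫ/ is a lateral (sonority 5).
/r/→/g/: change +5.
/g/→/v/: change -2.
/v/→/f/: change +0.
/f/→/ɫ/: change -2.
Minimum = -2.

-2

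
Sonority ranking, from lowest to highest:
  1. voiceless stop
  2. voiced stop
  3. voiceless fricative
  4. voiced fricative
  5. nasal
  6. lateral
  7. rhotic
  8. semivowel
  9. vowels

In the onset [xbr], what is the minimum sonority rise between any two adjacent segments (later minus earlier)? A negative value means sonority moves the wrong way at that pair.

-1

/x/ — voiceless fricative, sonority 3.
/b/ — voiced stop, sonority 2.
/r/ — rhotic, sonority 7.
/x/→/b/: change -1.
/b/→/r/: change +5.
Minimum = -1.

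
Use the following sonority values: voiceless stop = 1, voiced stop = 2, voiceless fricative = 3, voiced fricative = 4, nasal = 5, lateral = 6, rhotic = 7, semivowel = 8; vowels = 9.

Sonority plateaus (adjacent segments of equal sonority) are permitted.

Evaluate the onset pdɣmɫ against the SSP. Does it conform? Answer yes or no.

/p/: voiceless stop = 1.
/d/: voiced stop = 2.
/ɣ/: voiced fricative = 4.
/m/: nasal = 5.
/ɫ/: lateral = 6.
The profile 1-2-4-5-6 strictly rises, so the onset satisfies the SSP.

yes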